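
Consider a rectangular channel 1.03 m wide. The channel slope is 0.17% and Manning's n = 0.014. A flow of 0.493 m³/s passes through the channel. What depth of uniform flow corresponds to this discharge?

Manning's equation rearranged: A R^(2/3) = nQ / (1·√S) = 0.014 × 0.493 / (√0.0017) = 0.1674.
Trying y = 0.498 m: A R^(2/3) = 0.2053 — high.
Trying y = 0.324 m: A R^(2/3) = 0.1137 — low.
Trying y = 0.428 m: A R^(2/3) = 0.1673 — matches.

y_n = 0.428 m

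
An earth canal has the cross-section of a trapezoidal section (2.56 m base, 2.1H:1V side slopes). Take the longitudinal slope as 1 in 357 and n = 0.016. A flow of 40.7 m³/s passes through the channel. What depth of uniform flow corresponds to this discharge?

Manning's equation rearranged: A R^(2/3) = nQ / (1·√S) = 0.016 × 40.7 / (√0.002801) = 12.3.
Try y = 2.2 m: A R^(2/3) = 18.18 — high.
Try y = 1.35 m: A R^(2/3) = 6.401 — low.
Try y = 1.84 m: A R^(2/3) = 12.31 — close enough.

y_n = 1.84 m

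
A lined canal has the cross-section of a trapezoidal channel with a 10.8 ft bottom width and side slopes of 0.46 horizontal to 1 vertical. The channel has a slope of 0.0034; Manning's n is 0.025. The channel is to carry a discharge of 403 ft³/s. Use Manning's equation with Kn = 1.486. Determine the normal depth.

y_n = 4.53 ft

Manning's equation rearranged: A R^(2/3) = nQ / (1.486·√S) = 0.025 × 403 / (1.486 × √0.0034) = 116.3.
Trying y = 5.74 ft: A R^(2/3) = 170.7 — over.
Trying y = 3.46 ft: A R^(2/3) = 75.31 — short.
Trying y = 4.53 ft: A R^(2/3) = 116.2 — matches.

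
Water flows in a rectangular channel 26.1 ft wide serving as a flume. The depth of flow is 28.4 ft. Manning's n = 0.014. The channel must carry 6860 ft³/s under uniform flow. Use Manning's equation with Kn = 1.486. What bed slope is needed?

S = 0.00041

Flow area A = b·y = 26.1 × 28.4 = 741.2 ft². Wetted perimeter P = b + 2y = 26.1 + 2×28.4 = 82.9 ft.
Hydraulic radius R = A/P = 741.2/82.9 = 8.941 ft.
From Manning's equation, S = [nQ / (1.486 A R^(2/3))]² = [0.014 × 6860 / (1.486 × 741.2 × 8.941^(2/3))]² = 0.00041.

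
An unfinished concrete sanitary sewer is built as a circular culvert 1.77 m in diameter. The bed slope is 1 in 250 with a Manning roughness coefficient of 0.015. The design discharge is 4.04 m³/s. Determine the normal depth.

y_n = 1.06 m

Manning's equation rearranged: A R^(2/3) = nQ / (1·√S) = 0.015 × 4.04 / (√0.004) = 0.9582.
Try y = 0.82 m: A R^(2/3) = 0.6264 — short.
Try y = 1.33 m: A R^(2/3) = 1.306 — over.
Try y = 1.06 m: A R^(2/3) = 0.9572 — matches.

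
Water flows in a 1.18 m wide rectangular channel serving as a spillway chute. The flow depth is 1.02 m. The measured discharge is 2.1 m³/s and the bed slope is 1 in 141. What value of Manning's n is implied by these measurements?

Flow area A = b·y = 1.18 × 1.02 = 1.204 m². Wetted perimeter P = b + 2y = 1.18 + 2×1.02 = 3.22 m.
Hydraulic radius R = A/P = 1.204/3.22 = 0.3738 m.
Rearranging Manning's equation: n = (1/Q) A R^(2/3) S^(1/2) = (1/2.1) × 1.204 × 0.3738^(2/3) × √0.007092 = 0.025.

n = 0.025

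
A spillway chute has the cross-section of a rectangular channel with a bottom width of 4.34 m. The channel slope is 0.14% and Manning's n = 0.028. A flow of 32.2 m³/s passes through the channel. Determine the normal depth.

y_n = 4.34 m

Manning's equation rearranged: A R^(2/3) = nQ / (1·√S) = 0.028 × 32.2 / (√0.0014) = 24.1.
Try y = 3.76 m: A R^(2/3) = 20.19 — low.
Try y = 4.8 m: A R^(2/3) = 27.23 — high.
Try y = 4.34 m: A R^(2/3) = 24.09 — close enough.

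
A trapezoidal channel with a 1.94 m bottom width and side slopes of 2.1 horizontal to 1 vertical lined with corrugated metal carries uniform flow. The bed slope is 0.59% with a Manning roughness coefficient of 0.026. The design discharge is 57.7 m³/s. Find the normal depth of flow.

Manning's equation rearranged: A R^(2/3) = nQ / (1·√S) = 0.026 × 57.7 / (√0.0059) = 19.53.
Try y = 2.9 m: A R^(2/3) = 30.64 — over.
Try y = 2.39 m: A R^(2/3) = 19.54 — close enough.

y_n = 2.39 m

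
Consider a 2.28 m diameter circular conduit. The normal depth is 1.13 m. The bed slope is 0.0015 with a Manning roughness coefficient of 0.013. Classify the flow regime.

subcritical

For a circular section of diameter D = 2.28 m at depth y = 1.13 m, the central angle is θ = 2 arccos(1 − 2y/D) = 3.124 rad. Then A = (D²/8)(θ − sin θ) = 2.019 m² and P = Dθ/2 = 3.561 m.
Hydraulic radius R = A/P = 2.019/3.561 = 0.5668 m.
V = (1/n) R^(2/3) √S = (1/0.013) × 0.5668^(2/3) × √0.0015 = 2.04 m/s. Hydraulic depth D_h = A/T = 2.019/2.28 = 0.8854 m.
Froude number Fr = V/√(g·D_h) = 2.04/√(9.81×0.8854) = 0.692, which is less than 1, so the flow is subcritical.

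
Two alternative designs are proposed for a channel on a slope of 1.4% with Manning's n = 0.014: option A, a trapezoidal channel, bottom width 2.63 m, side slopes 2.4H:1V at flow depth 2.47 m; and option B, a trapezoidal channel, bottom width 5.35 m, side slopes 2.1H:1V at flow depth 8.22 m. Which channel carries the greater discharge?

channel B

Channel A: With bottom width b = 2.63 m and side slope z = 2.4: A = (b + zy)y = (2.63 + 2.4×2.47)×2.47 = 21.14 m²; P = b + 2y√(1+z²) = 2.63 + 2×2.47×2.6 = 15.47 m. Hydraulic radius R = A/P = 21.14/15.47 = 1.366 m. Q_A = (1/0.014)·21.14·1.366^(2/3)·√0.014 = 219.9 m³/s.
Channel B: With bottom width b = 5.35 m and side slope z = 2.1: A = (b + zy)y = (5.35 + 2.1×8.22)×8.22 = 185.9 m²; P = b + 2y√(1+z²) = 5.35 + 2×8.22×2.326 = 43.59 m. Hydraulic radius R = A/P = 185.9/43.59 = 4.264 m. Q_B = (1/0.014)·185.9·4.264^(2/3)·√0.014 = 4131 m³/s.
Q_A = 219.9 m³/s vs Q_B = 4131 m³/s, so channel B carries more.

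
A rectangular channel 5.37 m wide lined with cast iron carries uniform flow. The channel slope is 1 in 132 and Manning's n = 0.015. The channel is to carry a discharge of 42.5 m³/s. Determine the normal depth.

y_n = 1.43 m

Manning's equation rearranged: A R^(2/3) = nQ / (1·√S) = 0.015 × 42.5 / (√0.007576) = 7.324.
Trying y = 1.59 m: A R^(2/3) = 8.531 — high.
Trying y = 1.43 m: A R^(2/3) = 7.332 — matches.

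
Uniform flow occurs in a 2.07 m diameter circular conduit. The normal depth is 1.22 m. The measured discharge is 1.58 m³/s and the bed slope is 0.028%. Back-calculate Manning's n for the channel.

For a circular section of diameter D = 2.07 m at depth y = 1.22 m, the central angle is θ = 2 arccos(1 − 2y/D) = 3.501 rad. Then A = (D²/8)(θ − sin θ) = 2.064 m² and P = Dθ/2 = 3.624 m.
Hydraulic radius R = A/P = 2.064/3.624 = 0.5695 m.
Rearranging Manning's equation: n = (1/Q) A R^(2/3) S^(1/2) = (1/1.58) × 2.064 × 0.5695^(2/3) × √0.00028 = 0.015.

n = 0.015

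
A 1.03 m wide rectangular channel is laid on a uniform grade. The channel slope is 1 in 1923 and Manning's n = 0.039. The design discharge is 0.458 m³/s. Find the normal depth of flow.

y_n = 1.45 m

Manning's equation rearranged: A R^(2/3) = nQ / (1·√S) = 0.039 × 0.458 / (√0.00052) = 0.7833.
Trying y = 1.1 m: A R^(2/3) = 0.5635 — low.
Trying y = 1.74 m: A R^(2/3) = 0.9687 — high.
Trying y = 1.45 m: A R^(2/3) = 0.7836 — close enough.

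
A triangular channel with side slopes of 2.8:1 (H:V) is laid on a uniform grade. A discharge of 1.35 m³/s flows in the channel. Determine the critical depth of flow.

y_c = 0.543 m

At critical depth, Q² T / (g A³) = 1, i.e. A³/T = Q²/g = 1.35²/9.81 = 0.1858.
Try y = 0.393 m: A³/T = 0.03675 — too small.
Try y = 0.543 m: A³/T = 0.185 — close enough.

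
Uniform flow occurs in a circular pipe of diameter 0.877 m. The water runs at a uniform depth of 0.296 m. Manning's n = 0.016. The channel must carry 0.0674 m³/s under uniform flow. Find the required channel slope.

For a circular section of diameter D = 0.877 m at depth y = 0.296 m, the central angle is θ = 2 arccos(1 − 2y/D) = 2.48 rad. Then A = (D²/8)(θ − sin θ) = 0.1793 m² and P = Dθ/2 = 1.087 m.
Hydraulic radius R = A/P = 0.1793/1.087 = 0.1649 m.
From Manning's equation, S = [nQ / (1 A R^(2/3))]² = [0.016 × 0.0674 / (1 × 0.1793 × 0.1649^(2/3))]² = 0.0004.

S = 0.0004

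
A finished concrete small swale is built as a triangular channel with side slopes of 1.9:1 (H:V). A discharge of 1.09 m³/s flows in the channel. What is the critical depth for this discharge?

At critical depth, Q² T / (g A³) = 1, i.e. A³/T = Q²/g = 1.09²/9.81 = 0.1211.
At y = 0.632 m: A³/T = 0.182 — too large.
At y = 0.485 m: A³/T = 0.04844 — too small.
At y = 0.583 m: A³/T = 0.1216 — matches.

y_c = 0.583 m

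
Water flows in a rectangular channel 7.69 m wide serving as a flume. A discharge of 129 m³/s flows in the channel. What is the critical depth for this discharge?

For a rectangular channel, critical depth y_c = (q²/g)^(1/3) where q = Q/b = 129/7.69 = 16.78 m²/s.
So y_c = (16.78²/9.81)^(1/3) = 3.06 m.

y_c = 3.06 m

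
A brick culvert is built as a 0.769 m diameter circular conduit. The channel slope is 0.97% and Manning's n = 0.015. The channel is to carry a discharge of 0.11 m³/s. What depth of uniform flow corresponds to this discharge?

y_n = 0.171 m

Manning's equation rearranged: A R^(2/3) = nQ / (1·√S) = 0.015 × 0.11 / (√0.0097) = 0.01675.
Try y = 0.192 m: A R^(2/3) = 0.02114 — over.
Try y = 0.134 m: A R^(2/3) = 0.01023 — short.
Try y = 0.171 m: A R^(2/3) = 0.01678 — matches.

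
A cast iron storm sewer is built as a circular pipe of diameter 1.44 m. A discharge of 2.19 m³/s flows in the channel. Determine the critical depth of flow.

y_c = 0.772 m

At critical depth, Q² T / (g A³) = 1, i.e. A³/T = Q²/g = 2.19²/9.81 = 0.4889.
At y = 0.69 m: A³/T = 0.3187 — too small.
At y = 0.987 m: A³/T = 1.259 — too large.
At y = 0.772 m: A³/T = 0.4894 — ≈ 0.4889.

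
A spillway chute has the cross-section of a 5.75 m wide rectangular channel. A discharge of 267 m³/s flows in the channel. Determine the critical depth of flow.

y_c = 6.03 m

For a rectangular channel, critical depth y_c = (q²/g)^(1/3) where q = Q/b = 267/5.75 = 46.43 m²/s.
So y_c = (46.43²/9.81)^(1/3) = 6.03 m.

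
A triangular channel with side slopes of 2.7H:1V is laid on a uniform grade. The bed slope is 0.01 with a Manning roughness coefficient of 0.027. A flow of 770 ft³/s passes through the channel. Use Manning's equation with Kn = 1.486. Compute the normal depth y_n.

Manning's equation rearranged: A R^(2/3) = nQ / (1.486·√S) = 0.027 × 770 / (1.486 × √0.01) = 139.9.
At y = 6.69 ft: A R^(2/3) = 258.9 — too large.
At y = 4.5 ft: A R^(2/3) = 89.94 — too small.
At y = 5.31 ft: A R^(2/3) = 139.8 — matches.

y_n = 5.31 ft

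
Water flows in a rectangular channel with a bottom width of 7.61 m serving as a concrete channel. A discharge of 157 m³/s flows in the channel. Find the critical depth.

y_c = 3.51 m

For a rectangular channel, critical depth y_c = (q²/g)^(1/3) where q = Q/b = 157/7.61 = 20.63 m²/s.
So y_c = (20.63²/9.81)^(1/3) = 3.51 m.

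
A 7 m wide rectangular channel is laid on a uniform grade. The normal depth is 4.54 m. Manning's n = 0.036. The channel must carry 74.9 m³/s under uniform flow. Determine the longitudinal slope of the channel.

S = 0.0029

Flow area A = b·y = 7 × 4.54 = 31.78 m². Wetted perimeter P = b + 2y = 7 + 2×4.54 = 16.08 m.
Hydraulic radius R = A/P = 31.78/16.08 = 1.976 m.
From Manning's equation, S = [nQ / (1 A R^(2/3))]² = [0.036 × 74.9 / (1 × 31.78 × 1.976^(2/3))]² = 0.0029.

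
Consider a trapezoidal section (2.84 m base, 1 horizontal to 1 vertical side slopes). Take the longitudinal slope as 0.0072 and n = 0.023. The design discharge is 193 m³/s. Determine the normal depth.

Manning's equation rearranged: A R^(2/3) = nQ / (1·√S) = 0.023 × 193 / (√0.0072) = 52.31.
Try y = 3.16 m: A R^(2/3) = 26.04 — low.
Try y = 5.63 m: A R^(2/3) = 88.8 — high.
Try y = 4.41 m: A R^(2/3) = 52.23 — close enough.

y_n = 4.41 m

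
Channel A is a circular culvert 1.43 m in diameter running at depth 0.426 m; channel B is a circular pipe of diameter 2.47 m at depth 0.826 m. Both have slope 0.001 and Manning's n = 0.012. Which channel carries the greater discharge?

channel B

Channel A: For a circular section of diameter D = 1.43 m at depth y = 0.426 m, the central angle is θ = 2 arccos(1 − 2y/D) = 2.309 rad. Then A = (D²/8)(θ − sin θ) = 0.4013 m² and P = Dθ/2 = 1.651 m. Hydraulic radius R = A/P = 0.4013/1.651 = 0.243 m. Q_A = (1/0.012)·0.4013·0.243^(2/3)·√0.001 = 0.4119 m³/s.
Channel B: For a circular section of diameter D = 2.47 m at depth y = 0.826 m, the central angle is θ = 2 arccos(1 − 2y/D) = 2.466 rad. Then A = (D²/8)(θ − sin θ) = 1.404 m² and P = Dθ/2 = 3.046 m. Hydraulic radius R = A/P = 1.404/3.046 = 0.461 m. Q_B = (1/0.012)·1.404·0.461^(2/3)·√0.001 = 2.209 m³/s.
Q_A = 0.4119 m³/s vs Q_B = 2.209 m³/s, so channel B carries more.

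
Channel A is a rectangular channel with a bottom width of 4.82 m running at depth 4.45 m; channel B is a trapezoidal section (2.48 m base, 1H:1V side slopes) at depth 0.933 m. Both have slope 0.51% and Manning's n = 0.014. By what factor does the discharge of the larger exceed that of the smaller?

Channel A: Flow area A = b·y = 4.82 × 4.45 = 21.45 m². Wetted perimeter P = b + 2y = 4.82 + 2×4.45 = 13.72 m. Hydraulic radius R = A/P = 21.45/13.72 = 1.563 m. Q_A = (1/0.014)·21.45·1.563^(2/3)·√0.0051 = 147.4 m³/s.
Channel B: With bottom width b = 2.48 m and side slope z = 1: A = (b + zy)y = (2.48 + 1×0.933)×0.933 = 3.184 m²; P = b + 2y√(1+z²) = 2.48 + 2×0.933×1.414 = 5.119 m. Hydraulic radius R = A/P = 3.184/5.119 = 0.6221 m. Q_B = (1/0.014)·3.184·0.6221^(2/3)·√0.0051 = 11.84 m³/s.
The larger discharge is 147.4 m³/s and the smaller is 11.84 m³/s; the ratio is 12.5.

12.5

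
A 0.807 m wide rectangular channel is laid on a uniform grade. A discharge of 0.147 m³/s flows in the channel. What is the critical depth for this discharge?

y_c = 0.15 m

For a rectangular channel, critical depth y_c = (q²/g)^(1/3) where q = Q/b = 0.147/0.807 = 0.1822 m²/s.
So y_c = (0.1822²/9.81)^(1/3) = 0.15 m.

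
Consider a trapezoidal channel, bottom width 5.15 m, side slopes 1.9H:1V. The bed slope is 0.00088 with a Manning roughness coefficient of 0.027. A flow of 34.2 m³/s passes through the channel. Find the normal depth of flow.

Manning's equation rearranged: A R^(2/3) = nQ / (1·√S) = 0.027 × 34.2 / (√0.00088) = 31.13.
At y = 1.95 m: A R^(2/3) = 20.32 — low.
At y = 2.64 m: A R^(2/3) = 37.14 — high.
At y = 2.42 m: A R^(2/3) = 31.16 — matches.

y_n = 2.42 m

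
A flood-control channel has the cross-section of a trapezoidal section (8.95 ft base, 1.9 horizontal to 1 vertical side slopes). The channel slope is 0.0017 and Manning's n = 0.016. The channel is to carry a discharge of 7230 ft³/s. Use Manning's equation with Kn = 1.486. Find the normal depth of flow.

y_n = 14.1 ft

Manning's equation rearranged: A R^(2/3) = nQ / (1.486·√S) = 0.016 × 7230 / (1.486 × √0.0017) = 1888.
Trying y = 15.4 ft: A R^(2/3) = 2322 — over.
Trying y = 14.1 ft: A R^(2/3) = 1888 — ≈ 1888.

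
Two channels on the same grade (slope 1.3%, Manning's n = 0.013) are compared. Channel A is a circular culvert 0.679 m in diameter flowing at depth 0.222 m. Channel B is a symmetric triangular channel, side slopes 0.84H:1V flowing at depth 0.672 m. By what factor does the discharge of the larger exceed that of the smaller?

5.33

Channel A: For a circular section of diameter D = 0.679 m at depth y = 0.222 m, the central angle is θ = 2 arccos(1 − 2y/D) = 2.435 rad. Then A = (D²/8)(θ − sin θ) = 0.1029 m² and P = Dθ/2 = 0.8266 m. Hydraulic radius R = A/P = 0.1029/0.8266 = 0.1245 m. Q_A = (1/0.013)·0.1029·0.1245^(2/3)·√0.013 = 0.225 m³/s.
Channel B: For a triangular section with side slope z = 0.84: A = zy² = 0.84×0.672² = 0.3793 m²; P = 2y√(1+z²) = 2×0.672×1.306 = 1.755 m. Hydraulic radius R = A/P = 0.3793/1.755 = 0.2161 m. Q_B = (1/0.013)·0.3793·0.2161^(2/3)·√0.013 = 1.198 m³/s.
The larger discharge is 1.198 m³/s and the smaller is 0.225 m³/s; the ratio is 5.33.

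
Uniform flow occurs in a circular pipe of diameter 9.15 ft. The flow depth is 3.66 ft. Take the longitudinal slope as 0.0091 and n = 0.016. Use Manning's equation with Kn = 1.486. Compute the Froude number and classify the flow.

For a circular section of diameter D = 9.15 ft at depth y = 3.66 ft, the central angle is θ = 2 arccos(1 − 2y/D) = 2.739 rad. Then A = (D²/8)(θ − sin θ) = 24.56 ft² and P = Dθ/2 = 12.53 ft.
Hydraulic radius R = A/P = 24.56/12.53 = 1.96 ft.
V = (1.486/n) R^(2/3) √S = (1.486/0.016) × 1.96^(2/3) × √0.0091 = 13.88 ft/s. Hydraulic depth D_h = A/T = 24.56/8.965 = 2.74 ft.
Froude number Fr = V/√(g·D_h) = 13.88/√(32.2×2.74) = 1.48, which is greater than 1, so the flow is supercritical.

supercritical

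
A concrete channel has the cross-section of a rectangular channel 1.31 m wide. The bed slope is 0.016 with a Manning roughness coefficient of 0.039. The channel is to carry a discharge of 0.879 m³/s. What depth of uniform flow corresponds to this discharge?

Manning's equation rearranged: A R^(2/3) = nQ / (1·√S) = 0.039 × 0.879 / (√0.016) = 0.271.
Try y = 0.573 m: A R^(2/3) = 0.3406 — over.
Try y = 0.368 m: A R^(2/3) = 0.1839 — short.
Try y = 0.485 m: A R^(2/3) = 0.2711 — matches.

y_n = 0.485 m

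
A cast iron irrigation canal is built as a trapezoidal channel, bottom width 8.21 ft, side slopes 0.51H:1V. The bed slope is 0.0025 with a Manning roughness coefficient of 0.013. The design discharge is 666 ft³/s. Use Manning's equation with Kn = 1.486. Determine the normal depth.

y_n = 5.29 ft

Manning's equation rearranged: A R^(2/3) = nQ / (1.486·√S) = 0.013 × 666 / (1.486 × √0.0025) = 116.5.
At y = 5.87 ft: A R^(2/3) = 139.1 — too large.
At y = 3.91 ft: A R^(2/3) = 70.49 — too small.
At y = 5.29 ft: A R^(2/3) = 116.6 — ≈ 116.5.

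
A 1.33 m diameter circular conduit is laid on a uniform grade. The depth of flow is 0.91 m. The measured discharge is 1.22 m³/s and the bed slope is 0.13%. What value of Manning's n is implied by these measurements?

For a circular section of diameter D = 1.33 m at depth y = 0.91 m, the central angle is θ = 2 arccos(1 − 2y/D) = 3.896 rad. Then A = (D²/8)(θ − sin θ) = 1.013 m² and P = Dθ/2 = 2.591 m.
Hydraulic radius R = A/P = 1.013/2.591 = 0.391 m.
Rearranging Manning's equation: n = (1/Q) A R^(2/3) S^(1/2) = (1/1.22) × 1.013 × 0.391^(2/3) × √0.0013 = 0.016.

n = 0.016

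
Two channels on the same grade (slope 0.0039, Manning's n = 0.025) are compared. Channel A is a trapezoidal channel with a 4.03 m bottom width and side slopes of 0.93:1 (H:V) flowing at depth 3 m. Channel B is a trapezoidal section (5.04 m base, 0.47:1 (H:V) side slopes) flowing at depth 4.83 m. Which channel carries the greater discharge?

channel B

Channel A: With bottom width b = 4.03 m and side slope z = 0.93: A = (b + zy)y = (4.03 + 0.93×3)×3 = 20.46 m²; P = b + 2y√(1+z²) = 4.03 + 2×3×1.366 = 12.22 m. Hydraulic radius R = A/P = 20.46/12.22 = 1.674 m. Q_A = (1/0.025)·20.46·1.674^(2/3)·√0.0039 = 72.05 m³/s.
Channel B: With bottom width b = 5.04 m and side slope z = 0.47: A = (b + zy)y = (5.04 + 0.47×4.83)×4.83 = 35.31 m²; P = b + 2y√(1+z²) = 5.04 + 2×4.83×1.105 = 15.71 m. Hydraulic radius R = A/P = 35.31/15.71 = 2.247 m. Q_B = (1/0.025)·35.31·2.247^(2/3)·√0.0039 = 151.3 m³/s.
Q_A = 72.05 m³/s vs Q_B = 151.3 m³/s, so channel B carries more.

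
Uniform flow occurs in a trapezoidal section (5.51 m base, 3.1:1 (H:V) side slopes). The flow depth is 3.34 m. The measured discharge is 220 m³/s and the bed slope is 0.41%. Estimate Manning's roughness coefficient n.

With bottom width b = 5.51 m and side slope z = 3.1: A = (b + zy)y = (5.51 + 3.1×3.34)×3.34 = 52.99 m²; P = b + 2y√(1+z²) = 5.51 + 2×3.34×3.257 = 27.27 m.
Hydraulic radius R = A/P = 52.99/27.27 = 1.943 m.
Rearranging Manning's equation: n = (1/Q) A R^(2/3) S^(1/2) = (1/220) × 52.99 × 1.943^(2/3) × √0.0041 = 0.024.

n = 0.024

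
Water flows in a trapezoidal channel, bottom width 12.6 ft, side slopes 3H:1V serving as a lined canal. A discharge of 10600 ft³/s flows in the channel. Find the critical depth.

At critical depth, Q² T / (g A³) = 1, i.e. A³/T = Q²/g = 10600²/32.2 = 3489000.
Try y = 9.66 ft: A³/T = 918400 — too small.
Try y = 13.1 ft: A³/T = 3446000 — close enough.

y_c = 13.1 ft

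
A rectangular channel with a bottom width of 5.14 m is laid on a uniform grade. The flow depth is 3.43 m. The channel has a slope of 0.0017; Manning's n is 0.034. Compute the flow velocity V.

Flow area A = b·y = 5.14 × 3.43 = 17.63 m². Wetted perimeter P = b + 2y = 5.14 + 2×3.43 = 12 m.
Hydraulic radius R = A/P = 17.63/12 = 1.469 m.
From Manning's equation, V = (1/n) R^(2/3) S^(1/2) = (1/0.034) × 1.469^(2/3) × 0.0017^(1/2) = 1.57 m/s.

V = 1.57 m/s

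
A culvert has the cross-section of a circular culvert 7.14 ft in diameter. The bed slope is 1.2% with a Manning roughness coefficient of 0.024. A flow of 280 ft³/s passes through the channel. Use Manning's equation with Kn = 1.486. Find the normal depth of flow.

Manning's equation rearranged: A R^(2/3) = nQ / (1.486·√S) = 0.024 × 280 / (1.486 × √0.012) = 41.28.
At y = 4.86 ft: A R^(2/3) = 47.52 — high.
At y = 4.4 ft: A R^(2/3) = 41.22 — close enough.

y_n = 4.4 ft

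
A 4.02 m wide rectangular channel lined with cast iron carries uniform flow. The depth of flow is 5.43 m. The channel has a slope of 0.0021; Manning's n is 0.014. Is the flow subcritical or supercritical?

Flow area A = b·y = 4.02 × 5.43 = 21.83 m². Wetted perimeter P = b + 2y = 4.02 + 2×5.43 = 14.88 m.
Hydraulic radius R = A/P = 21.83/14.88 = 1.467 m.
V = (1/n) R^(2/3) √S = (1/0.014) × 1.467^(2/3) × √0.0021 = 4.226 m/s. Hydraulic depth D_h = A/T = 21.83/4.02 = 5.43 m.
Froude number Fr = V/√(g·D_h) = 4.226/√(9.81×5.43) = 0.579, which is less than 1, so the flow is subcritical.

subcritical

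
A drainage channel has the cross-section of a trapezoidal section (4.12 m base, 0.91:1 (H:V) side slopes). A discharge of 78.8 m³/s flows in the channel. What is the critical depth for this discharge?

y_c = 2.72 m

At critical depth, Q² T / (g A³) = 1, i.e. A³/T = Q²/g = 78.8²/9.81 = 633.
At y = 1.96 m: A³/T = 201.5 — too small.
At y = 3.25 m: A³/T = 1213 — too large.
At y = 2.72 m: A³/T = 636.4 — matches.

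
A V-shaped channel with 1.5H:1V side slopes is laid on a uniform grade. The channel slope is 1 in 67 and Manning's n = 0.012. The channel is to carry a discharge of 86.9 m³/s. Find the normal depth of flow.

Manning's equation rearranged: A R^(2/3) = nQ / (1·√S) = 0.012 × 86.9 / (√0.01493) = 8.536.
Trying y = 2.01 m: A R^(2/3) = 5.379 — low.
Trying y = 2.6 m: A R^(2/3) = 10.68 — high.
Trying y = 2.39 m: A R^(2/3) = 8.536 — matches.

y_n = 2.39 m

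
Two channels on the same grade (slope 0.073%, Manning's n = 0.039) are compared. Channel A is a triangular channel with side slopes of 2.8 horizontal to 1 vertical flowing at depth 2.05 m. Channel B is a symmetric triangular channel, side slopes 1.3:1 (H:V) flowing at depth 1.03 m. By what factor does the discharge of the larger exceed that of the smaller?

15.1

Channel A: For a triangular section with side slope z = 2.8: A = zy² = 2.8×2.05² = 11.77 m²; P = 2y√(1+z²) = 2×2.05×2.973 = 12.19 m. Hydraulic radius R = A/P = 11.77/12.19 = 0.9653 m. Q_A = (1/0.039)·11.77·0.9653^(2/3)·√0.00073 = 7.962 m³/s.
Channel B: For a triangular section with side slope z = 1.3: A = zy² = 1.3×1.03² = 1.379 m²; P = 2y√(1+z²) = 2×1.03×1.64 = 3.379 m. Hydraulic radius R = A/P = 1.379/3.379 = 0.4082 m. Q_B = (1/0.039)·1.379·0.4082^(2/3)·√0.00073 = 0.5258 m³/s.
The larger discharge is 7.962 m³/s and the smaller is 0.5258 m³/s; the ratio is 15.1.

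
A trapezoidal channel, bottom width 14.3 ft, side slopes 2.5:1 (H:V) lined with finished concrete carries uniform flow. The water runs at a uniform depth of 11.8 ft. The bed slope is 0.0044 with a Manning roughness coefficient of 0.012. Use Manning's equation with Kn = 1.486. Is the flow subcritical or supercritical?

With bottom width b = 14.3 ft and side slope z = 2.5: A = (b + zy)y = (14.3 + 2.5×11.8)×11.8 = 516.8 ft²; P = b + 2y√(1+z²) = 14.3 + 2×11.8×2.693 = 77.84 ft.
Hydraulic radius R = A/P = 516.8/77.84 = 6.639 ft.
V = (1.486/n) R^(2/3) √S = (1.486/0.012) × 6.639^(2/3) × √0.0044 = 29.02 ft/s. Hydraulic depth D_h = A/T = 516.8/73.3 = 7.051 ft.
Froude number Fr = V/√(g·D_h) = 29.02/√(32.2×7.051) = 1.93, which is greater than 1, so the flow is supercritical.

supercritical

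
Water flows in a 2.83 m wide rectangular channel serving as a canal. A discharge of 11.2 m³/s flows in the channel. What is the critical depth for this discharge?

y_c = 1.17 m

For a rectangular channel, critical depth y_c = (q²/g)^(1/3) where q = Q/b = 11.2/2.83 = 3.958 m²/s.
So y_c = (3.958²/9.81)^(1/3) = 1.17 m.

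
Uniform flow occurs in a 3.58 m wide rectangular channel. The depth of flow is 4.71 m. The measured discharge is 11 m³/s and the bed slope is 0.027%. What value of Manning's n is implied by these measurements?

n = 0.03

Flow area A = b·y = 3.58 × 4.71 = 16.86 m². Wetted perimeter P = b + 2y = 3.58 + 2×4.71 = 13 m.
Hydraulic radius R = A/P = 16.86/13 = 1.297 m.
Rearranging Manning's equation: n = (1/Q) A R^(2/3) S^(1/2) = (1/11) × 16.86 × 1.297^(2/3) × √0.00027 = 0.03.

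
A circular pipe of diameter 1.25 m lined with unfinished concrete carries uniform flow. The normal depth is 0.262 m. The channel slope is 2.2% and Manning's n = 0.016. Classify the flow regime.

For a circular section of diameter D = 1.25 m at depth y = 0.262 m, the central angle is θ = 2 arccos(1 − 2y/D) = 1.902 rad. Then A = (D²/8)(θ − sin θ) = 0.1868 m² and P = Dθ/2 = 1.189 m.
Hydraulic radius R = A/P = 0.1868/1.189 = 0.1572 m.
V = (1/n) R^(2/3) √S = (1/0.016) × 0.1572^(2/3) × √0.022 = 2.7 m/s. Hydraulic depth D_h = A/T = 0.1868/1.018 = 0.1836 m.
Froude number Fr = V/√(g·D_h) = 2.7/√(9.81×0.1836) = 2.01, which is greater than 1, so the flow is supercritical.

supercritical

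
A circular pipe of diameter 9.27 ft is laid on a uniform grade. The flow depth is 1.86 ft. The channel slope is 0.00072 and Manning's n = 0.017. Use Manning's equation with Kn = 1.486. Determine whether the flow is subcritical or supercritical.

subcritical

For a circular section of diameter D = 9.27 ft at depth y = 1.86 ft, the central angle is θ = 2 arccos(1 − 2y/D) = 1.858 rad. Then A = (D²/8)(θ − sin θ) = 9.654 ft² and P = Dθ/2 = 8.611 ft.
Hydraulic radius R = A/P = 9.654/8.611 = 1.121 ft.
V = (1.486/n) R^(2/3) √S = (1.486/0.017) × 1.121^(2/3) × √0.00072 = 2.531 ft/s. Hydraulic depth D_h = A/T = 9.654/7.425 = 1.3 ft.
Froude number Fr = V/√(g·D_h) = 2.531/√(32.2×1.3) = 0.391, which is less than 1, so the flow is subcritical.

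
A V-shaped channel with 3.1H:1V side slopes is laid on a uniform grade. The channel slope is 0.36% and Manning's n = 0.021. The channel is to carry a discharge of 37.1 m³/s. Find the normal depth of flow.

y_n = 2.06 m

Manning's equation rearranged: A R^(2/3) = nQ / (1·√S) = 0.021 × 37.1 / (√0.0036) = 12.99.
Trying y = 1.8 m: A R^(2/3) = 9.059 — short.
Trying y = 2.54 m: A R^(2/3) = 22.69 — over.
Trying y = 2.06 m: A R^(2/3) = 12.98 — ≈ 12.99.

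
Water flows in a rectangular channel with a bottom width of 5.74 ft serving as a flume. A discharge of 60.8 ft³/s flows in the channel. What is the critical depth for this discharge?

For a rectangular channel, critical depth y_c = (q²/g)^(1/3) where q = Q/b = 60.8/5.74 = 10.59 ft²/s.
So y_c = (10.59²/32.2)^(1/3) = 1.52 ft.

y_c = 1.52 ft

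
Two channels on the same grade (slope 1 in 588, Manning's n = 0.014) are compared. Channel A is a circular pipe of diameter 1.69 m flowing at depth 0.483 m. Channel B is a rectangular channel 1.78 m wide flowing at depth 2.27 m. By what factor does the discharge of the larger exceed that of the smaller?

Channel A: For a circular section of diameter D = 1.69 m at depth y = 0.483 m, the central angle is θ = 2 arccos(1 − 2y/D) = 2.256 rad. Then A = (D²/8)(θ − sin θ) = 0.5291 m² and P = Dθ/2 = 1.906 m. Hydraulic radius R = A/P = 0.5291/1.906 = 0.2775 m. Q_A = (1/0.014)·0.5291·0.2775^(2/3)·√0.001701 = 0.6631 m³/s.
Channel B: Flow area A = b·y = 1.78 × 2.27 = 4.041 m². Wetted perimeter P = b + 2y = 1.78 + 2×2.27 = 6.32 m. Hydraulic radius R = A/P = 4.041/6.32 = 0.6393 m. Q_B = (1/0.014)·4.041·0.6393^(2/3)·√0.001701 = 8.833 m³/s.
The larger discharge is 8.833 m³/s and the smaller is 0.6631 m³/s; the ratio is 13.3.

13.3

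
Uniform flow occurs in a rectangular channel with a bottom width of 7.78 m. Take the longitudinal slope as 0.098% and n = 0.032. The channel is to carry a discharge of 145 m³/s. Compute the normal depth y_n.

Manning's equation rearranged: A R^(2/3) = nQ / (1·√S) = 0.032 × 145 / (√0.00098) = 148.2.
Try y = 8.51 m: A R^(2/3) = 127.4 — low.
Try y = 10.8 m: A R^(2/3) = 169.3 — high.
Try y = 9.65 m: A R^(2/3) = 148.2 — ≈ 148.2.

y_n = 9.65 m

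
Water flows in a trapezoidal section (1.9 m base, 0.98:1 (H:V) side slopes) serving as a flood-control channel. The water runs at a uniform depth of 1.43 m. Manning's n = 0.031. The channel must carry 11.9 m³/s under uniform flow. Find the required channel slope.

With bottom width b = 1.9 m and side slope z = 0.98: A = (b + zy)y = (1.9 + 0.98×1.43)×1.43 = 4.721 m²; P = b + 2y√(1+z²) = 1.9 + 2×1.43×1.4 = 5.904 m.
Hydraulic radius R = A/P = 4.721/5.904 = 0.7996 m.
From Manning's equation, S = [nQ / (1 A R^(2/3))]² = [0.031 × 11.9 / (1 × 4.721 × 0.7996^(2/3))]² = 0.00823.

S = 0.00823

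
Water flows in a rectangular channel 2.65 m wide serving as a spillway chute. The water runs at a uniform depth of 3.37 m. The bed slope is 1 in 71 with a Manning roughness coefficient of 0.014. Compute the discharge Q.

Q = 73.2 m³/s

Flow area A = b·y = 2.65 × 3.37 = 8.931 m². Wetted perimeter P = b + 2y = 2.65 + 2×3.37 = 9.39 m.
Hydraulic radius R = A/P = 8.931/9.39 = 0.9511 m.
Manning's equation: Q = (1/n) A R^(2/3) S^(1/2) = (1/0.014) × 8.931 × 0.9511^(2/3) × 0.01408^(1/2) = 73.2 m³/s.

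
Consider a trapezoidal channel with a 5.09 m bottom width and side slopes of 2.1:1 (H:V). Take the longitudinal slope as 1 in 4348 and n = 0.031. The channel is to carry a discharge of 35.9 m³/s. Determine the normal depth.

y_n = 3.58 m

Manning's equation rearranged: A R^(2/3) = nQ / (1·√S) = 0.031 × 35.9 / (√0.00023) = 73.38.
Try y = 3.17 m: A R^(2/3) = 56.67 — too small.
Try y = 3.58 m: A R^(2/3) = 73.45 — ≈ 73.38.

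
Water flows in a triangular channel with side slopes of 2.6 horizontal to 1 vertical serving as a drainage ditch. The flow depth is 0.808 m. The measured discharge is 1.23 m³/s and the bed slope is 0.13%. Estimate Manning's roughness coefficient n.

n = 0.026

For a triangular section with side slope z = 2.6: A = zy² = 2.6×0.808² = 1.697 m²; P = 2y√(1+z²) = 2×0.808×2.786 = 4.502 m.
Hydraulic radius R = A/P = 1.697/4.502 = 0.3771 m.
Rearranging Manning's equation: n = (1/Q) A R^(2/3) S^(1/2) = (1/1.23) × 1.697 × 0.3771^(2/3) × √0.0013 = 0.026.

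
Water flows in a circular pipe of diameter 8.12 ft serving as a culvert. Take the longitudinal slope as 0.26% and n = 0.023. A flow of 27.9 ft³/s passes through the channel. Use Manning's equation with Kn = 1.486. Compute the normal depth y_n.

y_n = 1.75 ft

Manning's equation rearranged: A R^(2/3) = nQ / (1.486·√S) = 0.023 × 27.9 / (1.486 × √0.0026) = 8.469.
Trying y = 1.35 ft: A R^(2/3) = 4.988 — short.
Trying y = 1.75 ft: A R^(2/3) = 8.454 — matches.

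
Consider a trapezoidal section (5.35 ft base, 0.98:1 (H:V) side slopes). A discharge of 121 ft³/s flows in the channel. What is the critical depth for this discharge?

y_c = 2.18 ft

At critical depth, Q² T / (g A³) = 1, i.e. A³/T = Q²/g = 121²/32.2 = 454.7.
Try y = 2.73 ft: A³/T = 982.8 — over.
Try y = 1.82 ft: A³/T = 245.4 — short.
Try y = 2.18 ft: A³/T = 451.7 — close enough.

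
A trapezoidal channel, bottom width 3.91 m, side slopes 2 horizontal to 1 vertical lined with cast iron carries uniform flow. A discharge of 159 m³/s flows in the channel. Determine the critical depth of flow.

y_c = 3.34 m

At critical depth, Q² T / (g A³) = 1, i.e. A³/T = Q²/g = 159²/9.81 = 2577.
Try y = 3.88 m: A³/T = 4778 — over.
Try y = 3.34 m: A³/T = 2562 — matches.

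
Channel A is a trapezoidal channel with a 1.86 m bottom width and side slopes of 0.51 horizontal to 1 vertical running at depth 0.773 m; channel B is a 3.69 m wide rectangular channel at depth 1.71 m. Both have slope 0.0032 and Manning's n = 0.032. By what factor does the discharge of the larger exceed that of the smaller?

5.42

Channel A: With bottom width b = 1.86 m and side slope z = 0.51: A = (b + zy)y = (1.86 + 0.51×0.773)×0.773 = 1.743 m²; P = b + 2y√(1+z²) = 1.86 + 2×0.773×1.123 = 3.595 m. Hydraulic radius R = A/P = 1.743/3.595 = 0.4846 m. Q_A = (1/0.032)·1.743·0.4846^(2/3)·√0.0032 = 1.901 m³/s.
Channel B: Flow area A = b·y = 3.69 × 1.71 = 6.31 m². Wetted perimeter P = b + 2y = 3.69 + 2×1.71 = 7.11 m. Hydraulic radius R = A/P = 6.31/7.11 = 0.8875 m. Q_B = (1/0.032)·6.31·0.8875^(2/3)·√0.0032 = 10.3 m³/s.
The larger discharge is 10.3 m³/s and the smaller is 1.901 m³/s; the ratio is 5.42.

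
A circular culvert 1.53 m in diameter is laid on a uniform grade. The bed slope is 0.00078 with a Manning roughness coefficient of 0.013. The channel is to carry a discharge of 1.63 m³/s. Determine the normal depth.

Manning's equation rearranged: A R^(2/3) = nQ / (1·√S) = 0.013 × 1.63 / (√0.00078) = 0.7587.
Trying y = 1.15 m: A R^(2/3) = 0.8856 — too large.
Trying y = 0.88 m: A R^(2/3) = 0.6095 — too small.
Trying y = 1.02 m: A R^(2/3) = 0.7594 — matches.

y_n = 1.02 m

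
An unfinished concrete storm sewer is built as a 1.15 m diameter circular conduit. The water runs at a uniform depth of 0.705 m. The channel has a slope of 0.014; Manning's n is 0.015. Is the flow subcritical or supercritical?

For a circular section of diameter D = 1.15 m at depth y = 0.705 m, the central angle is θ = 2 arccos(1 − 2y/D) = 3.598 rad. Then A = (D²/8)(θ − sin θ) = 0.6676 m² and P = Dθ/2 = 2.069 m.
Hydraulic radius R = A/P = 0.6676/2.069 = 0.3227 m.
V = (1/n) R^(2/3) √S = (1/0.015) × 0.3227^(2/3) × √0.014 = 3.711 m/s. Hydraulic depth D_h = A/T = 0.6676/1.12 = 0.5959 m.
Froude number Fr = V/√(g·D_h) = 3.711/√(9.81×0.5959) = 1.53, which is greater than 1, so the flow is supercritical.

supercritical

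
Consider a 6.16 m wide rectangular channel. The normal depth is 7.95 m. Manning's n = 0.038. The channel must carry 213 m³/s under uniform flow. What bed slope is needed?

S = 0.00943

Flow area A = b·y = 6.16 × 7.95 = 48.97 m². Wetted perimeter P = b + 2y = 6.16 + 2×7.95 = 22.06 m.
Hydraulic radius R = A/P = 48.97/22.06 = 2.22 m.
From Manning's equation, S = [nQ / (1 A R^(2/3))]² = [0.038 × 213 / (1 × 48.97 × 2.22^(2/3))]² = 0.00943.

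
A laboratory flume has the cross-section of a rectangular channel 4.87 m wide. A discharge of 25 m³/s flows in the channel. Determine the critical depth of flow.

For a rectangular channel, critical depth y_c = (q²/g)^(1/3) where q = Q/b = 25/4.87 = 5.133 m²/s.
So y_c = (5.133²/9.81)^(1/3) = 1.39 m.

y_c = 1.39 m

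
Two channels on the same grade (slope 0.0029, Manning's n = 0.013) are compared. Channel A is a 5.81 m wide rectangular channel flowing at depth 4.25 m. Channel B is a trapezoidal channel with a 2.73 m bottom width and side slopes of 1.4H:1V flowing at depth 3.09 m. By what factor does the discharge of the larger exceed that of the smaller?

1.18

Channel A: Flow area A = b·y = 5.81 × 4.25 = 24.69 m². Wetted perimeter P = b + 2y = 5.81 + 2×4.25 = 14.31 m. Hydraulic radius R = A/P = 24.69/14.31 = 1.726 m. Q_A = (1/0.013)·24.69·1.726^(2/3)·√0.0029 = 147.2 m³/s.
Channel B: With bottom width b = 2.73 m and side slope z = 1.4: A = (b + zy)y = (2.73 + 1.4×3.09)×3.09 = 21.8 m²; P = b + 2y√(1+z²) = 2.73 + 2×3.09×1.72 = 13.36 m. Hydraulic radius R = A/P = 21.8/13.36 = 1.632 m. Q_B = (1/0.013)·21.8·1.632^(2/3)·√0.0029 = 125.2 m³/s.
The larger discharge is 147.2 m³/s and the smaller is 125.2 m³/s; the ratio is 1.18.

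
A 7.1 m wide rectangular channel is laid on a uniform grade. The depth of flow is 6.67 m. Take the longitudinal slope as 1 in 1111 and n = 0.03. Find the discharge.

Q = 82.9 m³/s

Flow area A = b·y = 7.1 × 6.67 = 47.36 m². Wetted perimeter P = b + 2y = 7.1 + 2×6.67 = 20.44 m.
Hydraulic radius R = A/P = 47.36/20.44 = 2.317 m.
Manning's equation: Q = (1/n) A R^(2/3) S^(1/2) = (1/0.03) × 47.36 × 2.317^(2/3) × 0.0009001^(1/2) = 82.9 m³/s.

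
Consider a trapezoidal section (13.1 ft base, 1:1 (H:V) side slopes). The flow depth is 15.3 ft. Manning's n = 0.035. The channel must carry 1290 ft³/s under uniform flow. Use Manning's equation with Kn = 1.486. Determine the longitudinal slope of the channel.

With bottom width b = 13.1 ft and side slope z = 1: A = (b + zy)y = (13.1 + 1×15.3)×15.3 = 434.5 ft²; P = b + 2y√(1+z²) = 13.1 + 2×15.3×1.414 = 56.37 ft.
Hydraulic radius R = A/P = 434.5/56.37 = 7.708 ft.
From Manning's equation, S = [nQ / (1.486 A R^(2/3))]² = [0.035 × 1290 / (1.486 × 434.5 × 7.708^(2/3))]² = 0.000321.

S = 0.000321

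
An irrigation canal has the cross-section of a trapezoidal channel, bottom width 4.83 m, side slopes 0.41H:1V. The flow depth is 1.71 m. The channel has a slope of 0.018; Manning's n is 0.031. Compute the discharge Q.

Q = 43.9 m³/s

With bottom width b = 4.83 m and side slope z = 0.41: A = (b + zy)y = (4.83 + 0.41×1.71)×1.71 = 9.458 m²; P = b + 2y√(1+z²) = 4.83 + 2×1.71×1.081 = 8.526 m.
Hydraulic radius R = A/P = 9.458/8.526 = 1.109 m.
Manning's equation: Q = (1/n) A R^(2/3) S^(1/2) = (1/0.031) × 9.458 × 1.109^(2/3) × 0.018^(1/2) = 43.9 m³/s.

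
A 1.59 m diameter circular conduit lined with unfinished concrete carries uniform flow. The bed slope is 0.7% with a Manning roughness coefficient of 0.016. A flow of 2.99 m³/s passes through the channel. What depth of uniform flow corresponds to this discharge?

y_n = 0.825 m

Manning's equation rearranged: A R^(2/3) = nQ / (1·√S) = 0.016 × 2.99 / (√0.007) = 0.5718.
Trying y = 0.996 m: A R^(2/3) = 0.7695 — high.
Trying y = 0.825 m: A R^(2/3) = 0.5713 — ≈ 0.5718.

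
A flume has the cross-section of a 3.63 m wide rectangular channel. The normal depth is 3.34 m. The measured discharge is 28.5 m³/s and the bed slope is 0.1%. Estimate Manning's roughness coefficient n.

n = 0.015

Flow area A = b·y = 3.63 × 3.34 = 12.12 m². Wetted perimeter P = b + 2y = 3.63 + 2×3.34 = 10.31 m.
Hydraulic radius R = A/P = 12.12/10.31 = 1.176 m.
Rearranging Manning's equation: n = (1/Q) A R^(2/3) S^(1/2) = (1/28.5) × 12.12 × 1.176^(2/3) × √0.001 = 0.015.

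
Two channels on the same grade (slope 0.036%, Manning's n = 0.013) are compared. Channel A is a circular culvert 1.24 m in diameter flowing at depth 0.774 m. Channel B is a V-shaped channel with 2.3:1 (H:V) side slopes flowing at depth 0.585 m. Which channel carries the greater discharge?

Channel A: For a circular section of diameter D = 1.24 m at depth y = 0.774 m, the central angle is θ = 2 arccos(1 − 2y/D) = 3.644 rad. Then A = (D²/8)(θ − sin θ) = 0.7928 m² and P = Dθ/2 = 2.259 m. Hydraulic radius R = A/P = 0.7928/2.259 = 0.3509 m. Q_A = (1/0.013)·0.7928·0.3509^(2/3)·√0.00036 = 0.5757 m³/s.
Channel B: For a triangular section with side slope z = 2.3: A = zy² = 2.3×0.585² = 0.7871 m²; P = 2y√(1+z²) = 2×0.585×2.508 = 2.934 m. Hydraulic radius R = A/P = 0.7871/2.934 = 0.2682 m. Q_B = (1/0.013)·0.7871·0.2682^(2/3)·√0.00036 = 0.4778 m³/s.
Q_A = 0.5757 m³/s vs Q_B = 0.4778 m³/s, so channel A carries more.

channel A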